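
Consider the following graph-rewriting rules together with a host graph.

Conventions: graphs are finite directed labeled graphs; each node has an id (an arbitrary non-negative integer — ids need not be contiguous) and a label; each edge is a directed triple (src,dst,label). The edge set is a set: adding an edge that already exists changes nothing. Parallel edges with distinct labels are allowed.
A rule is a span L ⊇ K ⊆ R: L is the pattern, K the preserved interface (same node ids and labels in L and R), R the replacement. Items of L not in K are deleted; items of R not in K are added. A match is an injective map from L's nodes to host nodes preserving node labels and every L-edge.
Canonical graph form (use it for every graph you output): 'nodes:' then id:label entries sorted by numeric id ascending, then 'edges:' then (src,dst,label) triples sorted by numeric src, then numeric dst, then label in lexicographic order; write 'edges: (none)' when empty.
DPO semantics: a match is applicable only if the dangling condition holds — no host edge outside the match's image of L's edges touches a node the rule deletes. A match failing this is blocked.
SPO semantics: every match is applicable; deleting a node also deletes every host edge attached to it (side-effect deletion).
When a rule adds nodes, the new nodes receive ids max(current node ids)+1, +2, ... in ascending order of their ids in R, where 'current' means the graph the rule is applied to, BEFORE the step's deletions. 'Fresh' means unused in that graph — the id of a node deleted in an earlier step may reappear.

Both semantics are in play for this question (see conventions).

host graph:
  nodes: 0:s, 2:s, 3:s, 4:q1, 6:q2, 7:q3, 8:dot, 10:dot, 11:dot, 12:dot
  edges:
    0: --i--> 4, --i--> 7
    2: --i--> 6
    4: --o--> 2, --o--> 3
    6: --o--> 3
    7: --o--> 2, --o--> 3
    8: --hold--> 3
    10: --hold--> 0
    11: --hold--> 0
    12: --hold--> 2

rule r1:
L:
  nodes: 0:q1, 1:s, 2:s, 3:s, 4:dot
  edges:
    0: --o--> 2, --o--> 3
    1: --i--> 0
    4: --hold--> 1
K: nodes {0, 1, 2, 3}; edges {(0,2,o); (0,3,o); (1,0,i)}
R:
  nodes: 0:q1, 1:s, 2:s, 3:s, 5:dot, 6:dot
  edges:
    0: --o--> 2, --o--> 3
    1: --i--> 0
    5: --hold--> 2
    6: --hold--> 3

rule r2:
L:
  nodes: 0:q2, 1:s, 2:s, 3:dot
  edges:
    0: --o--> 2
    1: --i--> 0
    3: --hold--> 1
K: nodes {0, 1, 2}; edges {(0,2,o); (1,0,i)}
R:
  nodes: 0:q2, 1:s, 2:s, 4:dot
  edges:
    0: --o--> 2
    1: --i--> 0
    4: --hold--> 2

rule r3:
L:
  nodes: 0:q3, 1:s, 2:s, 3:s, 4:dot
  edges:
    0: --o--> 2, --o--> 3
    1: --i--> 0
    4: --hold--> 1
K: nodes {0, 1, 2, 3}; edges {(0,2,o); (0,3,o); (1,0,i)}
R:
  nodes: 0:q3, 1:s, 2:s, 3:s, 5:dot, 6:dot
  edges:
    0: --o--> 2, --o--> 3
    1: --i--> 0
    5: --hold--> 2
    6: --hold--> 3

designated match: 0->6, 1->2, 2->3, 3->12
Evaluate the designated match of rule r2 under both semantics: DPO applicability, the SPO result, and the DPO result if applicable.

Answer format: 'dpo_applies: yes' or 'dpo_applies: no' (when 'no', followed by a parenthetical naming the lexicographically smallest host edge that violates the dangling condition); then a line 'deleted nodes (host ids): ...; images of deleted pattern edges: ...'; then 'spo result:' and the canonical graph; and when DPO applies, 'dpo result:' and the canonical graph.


dpo_applies: yes
deleted nodes (host ids): 12; images of deleted pattern edges: (12,2,hold)
spo result:
nodes: 0:s, 2:s, 3:s, 4:q1, 6:q2, 7:q3, 8:dot, 10:dot, 11:dot, 13:dot
edges: (0,4,i); (0,7,i); (2,6,i); (4,2,o); (4,3,o); (6,3,o); (7,2,o); (7,3,o); (8,3,hold); (10,0,hold); (11,0,hold); (13,3,hold)
dpo result:
nodes: 0:s, 2:s, 3:s, 4:q1, 6:q2, 7:q3, 8:dot, 10:dot, 11:dot, 13:dot
edges: (0,4,i); (0,7,i); (2,6,i); (4,2,o); (4,3,o); (6,3,o); (7,2,o); (7,3,o); (8,3,hold); (10,0,hold); (11,0,hold); (13,3,hold)


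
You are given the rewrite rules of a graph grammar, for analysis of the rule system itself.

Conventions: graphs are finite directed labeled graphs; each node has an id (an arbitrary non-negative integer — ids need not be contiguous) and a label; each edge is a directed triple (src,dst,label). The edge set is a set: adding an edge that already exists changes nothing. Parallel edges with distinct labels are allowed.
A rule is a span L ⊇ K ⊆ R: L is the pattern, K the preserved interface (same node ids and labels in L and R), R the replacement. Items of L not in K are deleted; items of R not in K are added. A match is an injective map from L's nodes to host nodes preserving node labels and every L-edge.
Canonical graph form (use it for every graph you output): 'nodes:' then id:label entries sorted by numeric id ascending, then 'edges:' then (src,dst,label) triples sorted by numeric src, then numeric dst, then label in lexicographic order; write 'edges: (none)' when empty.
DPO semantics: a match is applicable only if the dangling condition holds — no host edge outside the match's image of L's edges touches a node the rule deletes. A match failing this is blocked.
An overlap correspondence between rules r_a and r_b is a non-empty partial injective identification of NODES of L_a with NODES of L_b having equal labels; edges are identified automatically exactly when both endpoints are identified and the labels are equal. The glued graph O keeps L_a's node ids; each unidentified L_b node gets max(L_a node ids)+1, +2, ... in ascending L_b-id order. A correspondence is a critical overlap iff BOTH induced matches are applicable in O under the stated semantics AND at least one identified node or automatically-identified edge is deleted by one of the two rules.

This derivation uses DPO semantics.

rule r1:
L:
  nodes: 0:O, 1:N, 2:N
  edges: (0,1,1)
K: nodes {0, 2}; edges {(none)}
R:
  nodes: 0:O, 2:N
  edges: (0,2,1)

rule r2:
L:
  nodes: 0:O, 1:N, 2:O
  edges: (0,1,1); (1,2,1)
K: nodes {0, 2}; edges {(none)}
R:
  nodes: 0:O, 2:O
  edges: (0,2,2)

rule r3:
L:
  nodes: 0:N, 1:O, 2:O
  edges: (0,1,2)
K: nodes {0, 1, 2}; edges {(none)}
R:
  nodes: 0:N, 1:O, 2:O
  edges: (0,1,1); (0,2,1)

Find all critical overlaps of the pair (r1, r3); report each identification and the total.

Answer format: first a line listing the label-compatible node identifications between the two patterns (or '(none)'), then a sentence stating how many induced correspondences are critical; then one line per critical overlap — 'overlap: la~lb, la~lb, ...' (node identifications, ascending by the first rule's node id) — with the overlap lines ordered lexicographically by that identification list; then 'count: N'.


label-compatible node identifications between L(r1) and L(r3): 0~1, 0~2, 1~0, 2~0
0 of the induced correspondences are critical overlaps of r1 and r3.
count: 0


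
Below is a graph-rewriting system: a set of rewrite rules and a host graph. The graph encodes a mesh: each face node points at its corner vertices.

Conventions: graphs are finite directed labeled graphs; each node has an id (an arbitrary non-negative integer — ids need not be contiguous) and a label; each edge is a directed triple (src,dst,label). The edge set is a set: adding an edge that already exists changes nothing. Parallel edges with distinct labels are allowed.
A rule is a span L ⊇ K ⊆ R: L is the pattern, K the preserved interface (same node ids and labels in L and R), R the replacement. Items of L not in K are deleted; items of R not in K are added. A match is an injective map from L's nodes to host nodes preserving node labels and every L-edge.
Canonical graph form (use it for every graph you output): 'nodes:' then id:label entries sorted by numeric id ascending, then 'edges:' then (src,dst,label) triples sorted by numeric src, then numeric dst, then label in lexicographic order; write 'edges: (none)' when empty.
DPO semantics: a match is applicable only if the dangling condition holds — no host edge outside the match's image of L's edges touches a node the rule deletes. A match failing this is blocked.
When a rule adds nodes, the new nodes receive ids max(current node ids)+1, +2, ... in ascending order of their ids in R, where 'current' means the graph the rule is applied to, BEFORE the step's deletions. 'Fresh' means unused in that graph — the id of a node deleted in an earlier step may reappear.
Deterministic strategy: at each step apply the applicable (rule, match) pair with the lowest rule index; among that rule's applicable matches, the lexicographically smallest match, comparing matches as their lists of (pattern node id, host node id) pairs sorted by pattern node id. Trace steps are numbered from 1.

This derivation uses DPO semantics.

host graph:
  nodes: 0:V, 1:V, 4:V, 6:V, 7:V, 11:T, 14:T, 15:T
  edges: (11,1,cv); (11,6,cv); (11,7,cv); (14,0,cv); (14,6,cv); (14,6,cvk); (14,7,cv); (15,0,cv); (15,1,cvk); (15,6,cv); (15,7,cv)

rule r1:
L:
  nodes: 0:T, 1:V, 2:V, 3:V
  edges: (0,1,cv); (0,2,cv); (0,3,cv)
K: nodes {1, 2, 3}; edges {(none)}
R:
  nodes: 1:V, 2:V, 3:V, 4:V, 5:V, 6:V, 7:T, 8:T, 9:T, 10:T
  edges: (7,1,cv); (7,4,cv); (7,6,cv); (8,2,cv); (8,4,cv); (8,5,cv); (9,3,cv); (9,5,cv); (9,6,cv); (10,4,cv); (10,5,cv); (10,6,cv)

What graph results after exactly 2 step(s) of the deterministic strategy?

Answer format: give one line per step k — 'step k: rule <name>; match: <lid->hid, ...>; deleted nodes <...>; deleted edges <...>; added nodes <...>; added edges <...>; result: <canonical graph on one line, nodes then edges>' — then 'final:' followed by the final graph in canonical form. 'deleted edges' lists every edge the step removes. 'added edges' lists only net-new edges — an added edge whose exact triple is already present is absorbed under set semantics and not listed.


step 1: rule r1; match: 0->11, 1->1, 2->6, 3->7; deleted nodes 11; deleted edges (11,1,cv); (11,6,cv); (11,7,cv); added nodes 16, 17, 18, 19, 20, 21, 22; added edges (19,1,cv); (19,16,cv); (19,18,cv); (20,6,cv); (20,16,cv); (20,17,cv); (21,7,cv); (21,17,cv); (21,18,cv); (22,16,cv); (22,17,cv); (22,18,cv); result: nodes: 0:V, 1:V, 4:V, 6:V, 7:V, 14:T, 15:T, 16:V, 17:V, 18:V, 19:T, 20:T, 21:T, 22:T edges: (14,0,cv); (14,6,cv); (14,6,cvk); (14,7,cv); (15,0,cv); (15,1,cvk); (15,6,cv); (15,7,cv); (19,1,cv); (19,16,cv); (19,18,cv); (20,6,cv); (20,16,cv); (20,17,cv); (21,7,cv); (21,17,cv); (21,18,cv); (22,16,cv); (22,17,cv); (22,18,cv)
step 2: rule r1; match: 0->19, 1->1, 2->16, 3->18; deleted nodes 19; deleted edges (19,1,cv); (19,16,cv); (19,18,cv); added nodes 23, 24, 25, 26, 27, 28, 29; added edges (26,1,cv); (26,23,cv); (26,25,cv); (27,16,cv); (27,23,cv); (27,24,cv); (28,18,cv); (28,24,cv); (28,25,cv); (29,23,cv); (29,24,cv); (29,25,cv); result: nodes: 0:V, 1:V, 4:V, 6:V, 7:V, 14:T, 15:T, 16:V, 17:V, 18:V, 20:T, 21:T, 22:T, 23:V, 24:V, 25:V, 26:T, 27:T, 28:T, 29:T edges: (14,0,cv); (14,6,cv); (14,6,cvk); (14,7,cv); (15,0,cv); (15,1,cvk); (15,6,cv); (15,7,cv); (20,6,cv); (20,16,cv); (20,17,cv); (21,7,cv); (21,17,cv); (21,18,cv); (22,16,cv); (22,17,cv); (22,18,cv); (26,1,cv); (26,23,cv); (26,25,cv); (27,16,cv); (27,23,cv); (27,24,cv); (28,18,cv); (28,24,cv); (28,25,cv); (29,23,cv); (29,24,cv); (29,25,cv)
final:
nodes: 0:V, 1:V, 4:V, 6:V, 7:V, 14:T, 15:T, 16:V, 17:V, 18:V, 20:T, 21:T, 22:T, 23:V, 24:V, 25:V, 26:T, 27:T, 28:T, 29:T
edges: (14,0,cv); (14,6,cv); (14,6,cvk); (14,7,cv); (15,0,cv); (15,1,cvk); (15,6,cv); (15,7,cv); (20,6,cv); (20,16,cv); (20,17,cv); (21,7,cv); (21,17,cv); (21,18,cv); (22,16,cv); (22,17,cv); (22,18,cv); (26,1,cv); (26,23,cv); (26,25,cv); (27,16,cv); (27,23,cv); (27,24,cv); (28,18,cv); (28,24,cv); (28,25,cv); (29,23,cv); (29,24,cv); (29,25,cv)


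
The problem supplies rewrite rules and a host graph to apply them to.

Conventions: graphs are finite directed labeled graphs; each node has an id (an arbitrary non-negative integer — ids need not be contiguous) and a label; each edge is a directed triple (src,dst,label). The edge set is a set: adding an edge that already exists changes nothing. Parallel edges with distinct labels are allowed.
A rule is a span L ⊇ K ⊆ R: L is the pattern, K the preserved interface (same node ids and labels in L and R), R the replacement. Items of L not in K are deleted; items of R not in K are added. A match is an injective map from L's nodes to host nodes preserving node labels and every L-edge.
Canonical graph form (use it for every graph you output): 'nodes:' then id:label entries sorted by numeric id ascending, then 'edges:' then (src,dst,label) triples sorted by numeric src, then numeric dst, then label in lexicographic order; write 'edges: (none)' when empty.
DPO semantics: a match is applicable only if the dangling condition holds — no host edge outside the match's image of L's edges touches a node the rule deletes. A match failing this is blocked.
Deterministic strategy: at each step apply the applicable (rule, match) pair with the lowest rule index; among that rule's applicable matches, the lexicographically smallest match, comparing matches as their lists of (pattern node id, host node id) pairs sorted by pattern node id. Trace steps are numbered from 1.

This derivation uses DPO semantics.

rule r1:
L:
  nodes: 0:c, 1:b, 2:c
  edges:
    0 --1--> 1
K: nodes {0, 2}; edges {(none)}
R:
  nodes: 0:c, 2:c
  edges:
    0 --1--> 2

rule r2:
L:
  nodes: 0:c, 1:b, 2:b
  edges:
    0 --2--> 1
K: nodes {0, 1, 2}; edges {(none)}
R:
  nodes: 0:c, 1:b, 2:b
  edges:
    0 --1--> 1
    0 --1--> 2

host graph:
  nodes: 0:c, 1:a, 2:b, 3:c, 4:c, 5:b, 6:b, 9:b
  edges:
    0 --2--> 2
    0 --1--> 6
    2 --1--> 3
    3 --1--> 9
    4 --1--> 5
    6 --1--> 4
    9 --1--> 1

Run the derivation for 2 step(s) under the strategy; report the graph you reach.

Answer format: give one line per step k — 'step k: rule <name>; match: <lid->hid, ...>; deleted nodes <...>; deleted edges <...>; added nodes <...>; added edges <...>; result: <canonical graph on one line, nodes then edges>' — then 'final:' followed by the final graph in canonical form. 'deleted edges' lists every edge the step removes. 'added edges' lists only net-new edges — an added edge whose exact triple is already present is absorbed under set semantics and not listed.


step 1: rule r1; match: 0->4, 1->5, 2->0; deleted nodes 5; deleted edges (4,5,1); added nodes (none); added edges (4,0,1); result: nodes: 0:c, 1:a, 2:b, 3:c, 4:c, 6:b, 9:b edges: (0,2,2); (0,6,1); (2,3,1); (3,9,1); (4,0,1); (6,4,1); (9,1,1)
step 2: rule r2; match: 0->0, 1->2, 2->6; deleted nodes (none); deleted edges (0,2,2); added nodes (none); added edges (0,2,1); result: nodes: 0:c, 1:a, 2:b, 3:c, 4:c, 6:b, 9:b edges: (0,2,1); (0,6,1); (2,3,1); (3,9,1); (4,0,1); (6,4,1); (9,1,1)
final:
nodes: 0:c, 1:a, 2:b, 3:c, 4:c, 6:b, 9:b
edges: (0,2,1); (0,6,1); (2,3,1); (3,9,1); (4,0,1); (6,4,1); (9,1,1)


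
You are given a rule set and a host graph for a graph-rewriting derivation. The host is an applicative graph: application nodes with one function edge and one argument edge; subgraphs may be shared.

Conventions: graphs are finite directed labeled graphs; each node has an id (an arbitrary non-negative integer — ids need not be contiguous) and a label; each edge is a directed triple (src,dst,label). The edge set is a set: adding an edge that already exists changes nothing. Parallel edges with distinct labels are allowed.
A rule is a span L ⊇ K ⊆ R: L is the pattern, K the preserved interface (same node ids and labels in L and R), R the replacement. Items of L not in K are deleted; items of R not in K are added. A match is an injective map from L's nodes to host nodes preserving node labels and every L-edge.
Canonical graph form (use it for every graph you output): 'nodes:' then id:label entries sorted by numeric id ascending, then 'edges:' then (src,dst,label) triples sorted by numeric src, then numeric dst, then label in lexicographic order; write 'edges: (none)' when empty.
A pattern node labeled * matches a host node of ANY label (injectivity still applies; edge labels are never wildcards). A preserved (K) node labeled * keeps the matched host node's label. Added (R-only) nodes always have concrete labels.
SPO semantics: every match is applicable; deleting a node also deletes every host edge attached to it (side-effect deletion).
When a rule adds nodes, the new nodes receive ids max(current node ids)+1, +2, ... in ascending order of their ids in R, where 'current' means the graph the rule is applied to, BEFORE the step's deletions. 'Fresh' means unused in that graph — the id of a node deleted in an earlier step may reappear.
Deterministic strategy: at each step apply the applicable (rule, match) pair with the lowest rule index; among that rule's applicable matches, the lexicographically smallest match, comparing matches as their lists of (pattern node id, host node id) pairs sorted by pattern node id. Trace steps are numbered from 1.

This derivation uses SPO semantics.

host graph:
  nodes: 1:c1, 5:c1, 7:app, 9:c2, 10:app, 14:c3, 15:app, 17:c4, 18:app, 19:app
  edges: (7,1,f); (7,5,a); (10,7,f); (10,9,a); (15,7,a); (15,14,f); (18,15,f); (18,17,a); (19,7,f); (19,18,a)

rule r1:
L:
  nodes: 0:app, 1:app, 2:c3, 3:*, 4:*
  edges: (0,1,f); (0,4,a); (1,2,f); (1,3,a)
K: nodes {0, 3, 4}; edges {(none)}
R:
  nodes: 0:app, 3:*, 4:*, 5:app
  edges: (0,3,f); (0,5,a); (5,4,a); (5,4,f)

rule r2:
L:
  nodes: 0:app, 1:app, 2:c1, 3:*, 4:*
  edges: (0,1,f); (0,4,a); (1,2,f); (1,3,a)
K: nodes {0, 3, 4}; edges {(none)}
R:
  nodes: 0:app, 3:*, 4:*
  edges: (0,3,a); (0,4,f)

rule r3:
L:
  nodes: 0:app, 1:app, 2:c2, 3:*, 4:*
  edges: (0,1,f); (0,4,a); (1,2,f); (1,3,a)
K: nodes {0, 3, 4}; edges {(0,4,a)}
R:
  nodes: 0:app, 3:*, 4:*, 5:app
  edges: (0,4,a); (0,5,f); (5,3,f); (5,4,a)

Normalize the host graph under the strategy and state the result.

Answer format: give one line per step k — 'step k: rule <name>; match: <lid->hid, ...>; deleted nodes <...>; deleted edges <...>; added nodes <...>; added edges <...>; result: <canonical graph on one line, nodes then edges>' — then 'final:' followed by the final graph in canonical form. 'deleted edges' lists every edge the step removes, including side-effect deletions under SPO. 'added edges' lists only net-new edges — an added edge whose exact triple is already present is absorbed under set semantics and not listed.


step 1: rule r1; match: 0->18, 1->15, 2->14, 3->7, 4->17; deleted nodes 14, 15; deleted edges (15,7,a); (15,14,f); (18,15,f); (18,17,a); added nodes 20; added edges (18,7,f); (18,20,a); (20,17,a); (20,17,f); result: nodes: 1:c1, 5:c1, 7:app, 9:c2, 10:app, 17:c4, 18:app, 19:app, 20:app edges: (7,1,f); (7,5,a); (10,7,f); (10,9,a); (18,7,f); (18,20,a); (19,7,f); (19,18,a); (20,17,a); (20,17,f)
step 2: rule r2; match: 0->10, 1->7, 2->1, 3->5, 4->9; deleted nodes 1, 7; deleted edges (7,1,f); (7,5,a); (10,7,f); (10,9,a); (18,7,f); (19,7,f); added nodes (none); added edges (10,5,a); (10,9,f); result: nodes: 5:c1, 9:c2, 10:app, 17:c4, 18:app, 19:app, 20:app edges: (10,5,a); (10,9,f); (18,20,a); (19,18,a); (20,17,a); (20,17,f)
final:
nodes: 5:c1, 9:c2, 10:app, 17:c4, 18:app, 19:app, 20:app
edges: (10,5,a); (10,9,f); (18,20,a); (19,18,a); (20,17,a); (20,17,f)


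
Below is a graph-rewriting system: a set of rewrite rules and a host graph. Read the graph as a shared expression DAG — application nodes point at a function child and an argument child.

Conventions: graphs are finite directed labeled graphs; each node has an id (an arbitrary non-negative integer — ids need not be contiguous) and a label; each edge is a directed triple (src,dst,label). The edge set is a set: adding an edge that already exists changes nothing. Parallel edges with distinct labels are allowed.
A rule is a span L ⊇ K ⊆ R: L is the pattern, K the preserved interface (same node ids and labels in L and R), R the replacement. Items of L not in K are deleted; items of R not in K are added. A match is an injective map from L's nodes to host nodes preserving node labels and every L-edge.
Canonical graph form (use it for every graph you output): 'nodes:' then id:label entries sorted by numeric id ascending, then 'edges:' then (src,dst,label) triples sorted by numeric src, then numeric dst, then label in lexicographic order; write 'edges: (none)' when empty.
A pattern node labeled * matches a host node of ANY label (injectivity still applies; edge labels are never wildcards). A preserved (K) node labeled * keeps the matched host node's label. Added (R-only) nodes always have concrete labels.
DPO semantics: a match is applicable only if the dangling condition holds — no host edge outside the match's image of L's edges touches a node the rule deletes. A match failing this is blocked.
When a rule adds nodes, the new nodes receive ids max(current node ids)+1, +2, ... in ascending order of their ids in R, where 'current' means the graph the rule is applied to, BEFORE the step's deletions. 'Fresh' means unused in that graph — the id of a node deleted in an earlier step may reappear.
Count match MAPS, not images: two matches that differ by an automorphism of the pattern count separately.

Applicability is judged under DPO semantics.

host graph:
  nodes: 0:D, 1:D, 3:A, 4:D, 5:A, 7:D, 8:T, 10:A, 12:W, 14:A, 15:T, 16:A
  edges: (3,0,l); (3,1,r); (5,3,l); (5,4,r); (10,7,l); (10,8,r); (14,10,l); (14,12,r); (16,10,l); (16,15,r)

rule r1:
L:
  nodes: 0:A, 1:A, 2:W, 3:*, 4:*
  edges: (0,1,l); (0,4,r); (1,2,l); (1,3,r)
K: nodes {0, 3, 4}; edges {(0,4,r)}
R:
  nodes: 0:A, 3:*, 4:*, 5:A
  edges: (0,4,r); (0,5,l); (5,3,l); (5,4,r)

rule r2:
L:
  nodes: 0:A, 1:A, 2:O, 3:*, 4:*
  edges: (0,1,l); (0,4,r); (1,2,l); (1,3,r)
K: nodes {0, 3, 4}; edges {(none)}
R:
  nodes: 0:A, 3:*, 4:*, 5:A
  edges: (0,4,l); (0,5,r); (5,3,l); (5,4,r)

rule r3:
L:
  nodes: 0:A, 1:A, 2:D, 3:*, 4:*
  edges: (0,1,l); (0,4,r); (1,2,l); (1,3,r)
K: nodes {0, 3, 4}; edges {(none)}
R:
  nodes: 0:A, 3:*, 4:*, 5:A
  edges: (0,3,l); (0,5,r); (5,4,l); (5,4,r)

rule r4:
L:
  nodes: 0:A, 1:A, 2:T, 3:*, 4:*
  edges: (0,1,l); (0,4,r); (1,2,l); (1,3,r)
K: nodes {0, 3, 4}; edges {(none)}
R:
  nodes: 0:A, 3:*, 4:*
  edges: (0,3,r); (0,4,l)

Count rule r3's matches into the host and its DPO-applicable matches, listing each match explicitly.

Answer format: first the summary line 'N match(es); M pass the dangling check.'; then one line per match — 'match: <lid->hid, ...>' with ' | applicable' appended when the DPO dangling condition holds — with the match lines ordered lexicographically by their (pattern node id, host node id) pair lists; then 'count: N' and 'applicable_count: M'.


3 match(es); 1 pass the dangling check.
match: 0->5, 1->3, 2->0, 3->1, 4->4 | applicable
match: 0->14, 1->10, 2->7, 3->8, 4->12
match: 0->16, 1->10, 2->7, 3->8, 4->15
count: 3
applicable_count: 1


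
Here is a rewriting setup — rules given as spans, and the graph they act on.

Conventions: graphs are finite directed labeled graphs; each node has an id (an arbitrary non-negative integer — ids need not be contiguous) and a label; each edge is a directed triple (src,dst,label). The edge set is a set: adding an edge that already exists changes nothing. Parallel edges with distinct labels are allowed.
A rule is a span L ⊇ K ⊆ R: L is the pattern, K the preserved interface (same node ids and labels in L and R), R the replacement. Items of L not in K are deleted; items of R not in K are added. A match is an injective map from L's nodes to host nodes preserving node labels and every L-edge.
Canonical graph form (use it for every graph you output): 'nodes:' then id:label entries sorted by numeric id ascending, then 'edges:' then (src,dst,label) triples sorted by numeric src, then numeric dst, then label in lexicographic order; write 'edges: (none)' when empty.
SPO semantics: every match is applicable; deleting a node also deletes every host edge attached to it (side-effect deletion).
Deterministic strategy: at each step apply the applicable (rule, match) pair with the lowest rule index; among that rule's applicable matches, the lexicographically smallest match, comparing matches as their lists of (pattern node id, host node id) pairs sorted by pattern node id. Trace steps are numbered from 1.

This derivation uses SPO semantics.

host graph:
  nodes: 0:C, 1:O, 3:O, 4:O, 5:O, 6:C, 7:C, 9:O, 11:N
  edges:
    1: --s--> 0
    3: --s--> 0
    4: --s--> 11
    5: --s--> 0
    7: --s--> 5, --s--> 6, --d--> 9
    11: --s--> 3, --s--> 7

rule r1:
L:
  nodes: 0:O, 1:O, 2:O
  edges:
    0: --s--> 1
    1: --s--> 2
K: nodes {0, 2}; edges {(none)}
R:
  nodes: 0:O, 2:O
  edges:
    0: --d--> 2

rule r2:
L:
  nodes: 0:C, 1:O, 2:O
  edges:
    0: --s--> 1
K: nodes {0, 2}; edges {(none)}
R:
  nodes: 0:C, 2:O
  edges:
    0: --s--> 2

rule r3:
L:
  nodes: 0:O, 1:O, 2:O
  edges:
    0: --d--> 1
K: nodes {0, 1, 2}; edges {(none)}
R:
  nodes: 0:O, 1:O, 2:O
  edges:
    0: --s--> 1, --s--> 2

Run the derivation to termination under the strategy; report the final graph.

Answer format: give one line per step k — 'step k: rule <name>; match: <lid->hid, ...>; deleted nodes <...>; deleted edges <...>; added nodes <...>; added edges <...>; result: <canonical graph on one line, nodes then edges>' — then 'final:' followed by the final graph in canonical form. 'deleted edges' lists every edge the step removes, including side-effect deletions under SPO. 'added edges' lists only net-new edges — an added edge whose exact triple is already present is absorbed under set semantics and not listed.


step 1: rule r2; match: 0->7, 1->5, 2->1; deleted nodes 5; deleted edges (5,0,s); (7,5,s); added nodes (none); added edges (7,1,s); result: nodes: 0:C, 1:O, 3:O, 4:O, 6:C, 7:C, 9:O, 11:N edges: (1,0,s); (3,0,s); (4,11,s); (7,1,s); (7,6,s); (7,9,d); (11,3,s); (11,7,s)
step 2: rule r2; match: 0->7, 1->1, 2->3; deleted nodes 1; deleted edges (1,0,s); (7,1,s); added nodes (none); added edges (7,3,s); result: nodes: 0:C, 3:O, 4:O, 6:C, 7:C, 9:O, 11:N edges: (3,0,s); (4,11,s); (7,3,s); (7,6,s); (7,9,d); (11,3,s); (11,7,s)
step 3: rule r2; match: 0->7, 1->3, 2->4; deleted nodes 3; deleted edges (3,0,s); (7,3,s); (11,3,s); added nodes (none); added edges (7,4,s); result: nodes: 0:C, 4:O, 6:C, 7:C, 9:O, 11:N edges: (4,11,s); (7,4,s); (7,6,s); (7,9,d); (11,7,s)
step 4: rule r2; match: 0->7, 1->4, 2->9; deleted nodes 4; deleted edges (4,11,s); (7,4,s); added nodes (none); added edges (7,9,s); result: nodes: 0:C, 6:C, 7:C, 9:O, 11:N edges: (7,6,s); (7,9,d); (7,9,s); (11,7,s)
final:
nodes: 0:C, 6:C, 7:C, 9:O, 11:N
edges: (7,6,s); (7,9,d); (7,9,s); (11,7,s)


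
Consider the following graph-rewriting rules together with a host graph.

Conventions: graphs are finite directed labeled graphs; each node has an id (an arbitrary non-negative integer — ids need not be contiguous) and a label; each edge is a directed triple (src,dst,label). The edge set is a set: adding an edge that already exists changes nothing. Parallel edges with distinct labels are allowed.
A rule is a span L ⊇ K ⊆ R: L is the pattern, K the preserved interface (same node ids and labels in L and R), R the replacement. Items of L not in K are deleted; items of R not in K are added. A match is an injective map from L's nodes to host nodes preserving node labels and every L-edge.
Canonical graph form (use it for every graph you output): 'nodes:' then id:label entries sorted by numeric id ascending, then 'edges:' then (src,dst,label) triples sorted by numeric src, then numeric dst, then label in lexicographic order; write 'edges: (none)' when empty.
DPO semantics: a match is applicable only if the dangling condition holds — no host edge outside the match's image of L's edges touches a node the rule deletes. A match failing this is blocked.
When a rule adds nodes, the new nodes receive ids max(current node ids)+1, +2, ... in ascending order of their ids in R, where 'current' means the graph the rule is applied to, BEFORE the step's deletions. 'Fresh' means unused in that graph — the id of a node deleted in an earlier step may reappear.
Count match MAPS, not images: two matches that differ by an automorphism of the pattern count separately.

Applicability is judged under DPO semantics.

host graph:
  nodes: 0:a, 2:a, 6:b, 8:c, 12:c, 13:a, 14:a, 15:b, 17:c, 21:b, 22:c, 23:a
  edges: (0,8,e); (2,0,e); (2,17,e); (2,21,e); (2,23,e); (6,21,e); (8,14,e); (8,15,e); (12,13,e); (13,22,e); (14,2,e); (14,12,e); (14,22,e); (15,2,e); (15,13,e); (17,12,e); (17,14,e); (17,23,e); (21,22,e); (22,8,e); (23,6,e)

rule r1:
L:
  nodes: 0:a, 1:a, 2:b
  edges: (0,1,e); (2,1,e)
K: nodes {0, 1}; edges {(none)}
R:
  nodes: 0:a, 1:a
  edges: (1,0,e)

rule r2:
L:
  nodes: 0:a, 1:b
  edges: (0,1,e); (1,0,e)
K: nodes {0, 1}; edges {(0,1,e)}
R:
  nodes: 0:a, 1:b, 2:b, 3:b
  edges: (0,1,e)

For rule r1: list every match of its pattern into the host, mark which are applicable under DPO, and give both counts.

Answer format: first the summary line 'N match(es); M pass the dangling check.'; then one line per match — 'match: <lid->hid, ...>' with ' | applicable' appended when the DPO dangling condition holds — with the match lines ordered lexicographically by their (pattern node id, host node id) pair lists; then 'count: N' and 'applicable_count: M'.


1 match(es); 0 pass the dangling check.
match: 0->14, 1->2, 2->15
count: 1
applicable_count: 0


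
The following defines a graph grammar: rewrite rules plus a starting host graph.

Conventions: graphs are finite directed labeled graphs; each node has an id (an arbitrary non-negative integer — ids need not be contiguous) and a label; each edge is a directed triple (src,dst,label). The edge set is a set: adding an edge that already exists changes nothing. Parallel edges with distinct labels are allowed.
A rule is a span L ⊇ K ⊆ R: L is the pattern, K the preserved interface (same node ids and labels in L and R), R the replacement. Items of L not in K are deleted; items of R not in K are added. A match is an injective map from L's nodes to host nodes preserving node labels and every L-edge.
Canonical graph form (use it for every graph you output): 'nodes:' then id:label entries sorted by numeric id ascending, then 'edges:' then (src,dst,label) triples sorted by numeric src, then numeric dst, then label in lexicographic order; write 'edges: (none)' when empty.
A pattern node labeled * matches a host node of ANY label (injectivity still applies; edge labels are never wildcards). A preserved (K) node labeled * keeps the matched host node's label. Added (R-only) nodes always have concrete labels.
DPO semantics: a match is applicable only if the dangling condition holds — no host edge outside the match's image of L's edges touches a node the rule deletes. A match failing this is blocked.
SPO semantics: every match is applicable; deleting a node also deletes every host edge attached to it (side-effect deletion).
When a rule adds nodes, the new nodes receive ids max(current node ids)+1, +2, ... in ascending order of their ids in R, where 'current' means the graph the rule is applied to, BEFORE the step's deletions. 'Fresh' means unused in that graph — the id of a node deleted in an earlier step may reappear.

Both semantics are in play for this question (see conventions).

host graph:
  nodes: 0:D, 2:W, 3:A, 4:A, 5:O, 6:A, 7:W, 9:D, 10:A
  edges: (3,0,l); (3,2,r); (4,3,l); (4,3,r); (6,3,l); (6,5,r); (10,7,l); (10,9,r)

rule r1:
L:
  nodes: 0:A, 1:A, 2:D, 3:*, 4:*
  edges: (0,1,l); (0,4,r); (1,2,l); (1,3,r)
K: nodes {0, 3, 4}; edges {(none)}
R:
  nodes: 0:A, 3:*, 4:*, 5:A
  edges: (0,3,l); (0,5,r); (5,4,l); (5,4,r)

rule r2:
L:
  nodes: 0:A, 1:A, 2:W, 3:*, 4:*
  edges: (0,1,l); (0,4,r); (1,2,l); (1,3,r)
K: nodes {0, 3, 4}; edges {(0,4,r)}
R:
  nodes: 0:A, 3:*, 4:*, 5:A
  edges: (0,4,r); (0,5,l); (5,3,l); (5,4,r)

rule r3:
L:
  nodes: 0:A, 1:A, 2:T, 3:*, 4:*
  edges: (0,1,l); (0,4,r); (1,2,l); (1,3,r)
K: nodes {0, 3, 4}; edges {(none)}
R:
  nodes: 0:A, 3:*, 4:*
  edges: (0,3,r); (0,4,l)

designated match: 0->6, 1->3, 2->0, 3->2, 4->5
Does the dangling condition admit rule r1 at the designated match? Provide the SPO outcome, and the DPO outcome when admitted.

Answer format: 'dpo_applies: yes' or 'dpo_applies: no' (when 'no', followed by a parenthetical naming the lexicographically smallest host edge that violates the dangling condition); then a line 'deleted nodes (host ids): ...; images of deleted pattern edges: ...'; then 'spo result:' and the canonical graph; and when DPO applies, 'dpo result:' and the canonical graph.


dpo_applies: no
(the rule deletes node 3, which keeps host edge (4,3,l) outside the match image — the dangling condition fails, DPO blocks; SPO proceeds and side-deletes such edges)
deleted nodes (host ids): 0, 3; images of deleted pattern edges: (3,0,l); (3,2,r); (6,3,l); (6,5,r)
spo result:
nodes: 2:W, 4:A, 5:O, 6:A, 7:W, 9:D, 10:A, 11:A
edges: (6,2,l); (6,11,r); (10,7,l); (10,9,r); (11,5,l); (11,5,r)


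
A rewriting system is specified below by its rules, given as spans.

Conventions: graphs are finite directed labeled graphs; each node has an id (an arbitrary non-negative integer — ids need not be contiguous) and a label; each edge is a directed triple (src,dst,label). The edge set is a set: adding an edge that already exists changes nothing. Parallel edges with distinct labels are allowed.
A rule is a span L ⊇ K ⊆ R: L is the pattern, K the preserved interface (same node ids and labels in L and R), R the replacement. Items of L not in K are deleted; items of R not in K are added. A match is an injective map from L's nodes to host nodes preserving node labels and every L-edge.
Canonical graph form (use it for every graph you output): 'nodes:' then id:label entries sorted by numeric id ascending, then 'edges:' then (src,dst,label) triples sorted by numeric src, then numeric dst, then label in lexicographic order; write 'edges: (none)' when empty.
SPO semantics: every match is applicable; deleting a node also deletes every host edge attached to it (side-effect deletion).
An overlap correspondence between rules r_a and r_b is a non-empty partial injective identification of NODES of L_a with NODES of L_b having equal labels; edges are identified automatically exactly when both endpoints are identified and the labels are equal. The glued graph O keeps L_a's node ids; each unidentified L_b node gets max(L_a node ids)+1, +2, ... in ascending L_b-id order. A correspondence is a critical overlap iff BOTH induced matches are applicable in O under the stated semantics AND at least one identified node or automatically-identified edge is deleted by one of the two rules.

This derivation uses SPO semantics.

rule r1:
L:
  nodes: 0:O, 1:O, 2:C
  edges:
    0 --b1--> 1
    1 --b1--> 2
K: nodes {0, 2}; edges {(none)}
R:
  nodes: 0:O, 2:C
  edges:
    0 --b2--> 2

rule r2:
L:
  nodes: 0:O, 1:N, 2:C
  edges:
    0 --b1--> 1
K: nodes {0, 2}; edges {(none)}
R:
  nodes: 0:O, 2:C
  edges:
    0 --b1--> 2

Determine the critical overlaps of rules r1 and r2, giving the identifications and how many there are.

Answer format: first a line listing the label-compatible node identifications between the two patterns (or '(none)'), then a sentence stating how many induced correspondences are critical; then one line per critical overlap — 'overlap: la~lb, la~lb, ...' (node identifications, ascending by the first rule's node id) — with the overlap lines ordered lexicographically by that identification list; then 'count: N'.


label-compatible node identifications between L(r1) and L(r2): 0~0, 1~0, 2~2
2 of the induced correspondences are critical overlaps of r1 and r2.
overlap: 1~0
overlap: 1~0, 2~2
count: 2


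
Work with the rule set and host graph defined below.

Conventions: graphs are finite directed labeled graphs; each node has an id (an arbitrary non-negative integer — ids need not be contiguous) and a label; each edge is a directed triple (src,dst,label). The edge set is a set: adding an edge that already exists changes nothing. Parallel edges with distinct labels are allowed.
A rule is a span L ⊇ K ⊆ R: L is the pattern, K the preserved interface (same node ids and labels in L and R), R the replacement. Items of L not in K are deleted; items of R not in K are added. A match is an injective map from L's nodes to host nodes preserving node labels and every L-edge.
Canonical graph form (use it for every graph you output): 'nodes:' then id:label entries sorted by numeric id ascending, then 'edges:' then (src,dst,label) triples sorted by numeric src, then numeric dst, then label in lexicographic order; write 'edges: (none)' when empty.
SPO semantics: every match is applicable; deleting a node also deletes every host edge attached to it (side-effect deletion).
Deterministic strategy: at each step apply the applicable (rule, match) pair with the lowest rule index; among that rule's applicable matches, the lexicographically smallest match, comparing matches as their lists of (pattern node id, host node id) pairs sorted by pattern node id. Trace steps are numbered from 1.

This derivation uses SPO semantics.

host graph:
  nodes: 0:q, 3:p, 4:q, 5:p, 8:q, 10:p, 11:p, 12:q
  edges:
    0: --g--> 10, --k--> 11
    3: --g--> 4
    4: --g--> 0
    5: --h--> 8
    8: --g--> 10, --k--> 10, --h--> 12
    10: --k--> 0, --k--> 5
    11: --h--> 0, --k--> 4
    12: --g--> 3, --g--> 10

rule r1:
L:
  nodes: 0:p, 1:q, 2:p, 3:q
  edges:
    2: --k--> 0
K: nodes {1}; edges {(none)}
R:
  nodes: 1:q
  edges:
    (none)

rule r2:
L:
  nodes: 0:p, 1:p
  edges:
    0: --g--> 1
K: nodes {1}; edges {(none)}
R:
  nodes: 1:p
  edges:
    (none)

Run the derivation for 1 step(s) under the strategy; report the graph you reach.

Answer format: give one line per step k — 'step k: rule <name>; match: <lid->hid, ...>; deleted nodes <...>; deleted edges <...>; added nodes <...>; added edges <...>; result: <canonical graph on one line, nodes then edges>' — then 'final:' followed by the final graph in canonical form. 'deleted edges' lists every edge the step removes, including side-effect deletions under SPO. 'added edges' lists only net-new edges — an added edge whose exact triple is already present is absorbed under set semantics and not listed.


step 1: rule r1; match: 0->5, 1->0, 2->10, 3->4; deleted nodes 4, 5, 10; deleted edges (0,10,g); (3,4,g); (4,0,g); (5,8,h); (8,10,g); (8,10,k); (10,0,k); (10,5,k); (11,4,k); (12,10,g); added nodes (none); added edges (none); result: nodes: 0:q, 3:p, 8:q, 11:p, 12:q edges: (0,11,k); (8,12,h); (11,0,h); (12,3,g)
final:
nodes: 0:q, 3:p, 8:q, 11:p, 12:q
edges: (0,11,k); (8,12,h); (11,0,h); (12,3,g)


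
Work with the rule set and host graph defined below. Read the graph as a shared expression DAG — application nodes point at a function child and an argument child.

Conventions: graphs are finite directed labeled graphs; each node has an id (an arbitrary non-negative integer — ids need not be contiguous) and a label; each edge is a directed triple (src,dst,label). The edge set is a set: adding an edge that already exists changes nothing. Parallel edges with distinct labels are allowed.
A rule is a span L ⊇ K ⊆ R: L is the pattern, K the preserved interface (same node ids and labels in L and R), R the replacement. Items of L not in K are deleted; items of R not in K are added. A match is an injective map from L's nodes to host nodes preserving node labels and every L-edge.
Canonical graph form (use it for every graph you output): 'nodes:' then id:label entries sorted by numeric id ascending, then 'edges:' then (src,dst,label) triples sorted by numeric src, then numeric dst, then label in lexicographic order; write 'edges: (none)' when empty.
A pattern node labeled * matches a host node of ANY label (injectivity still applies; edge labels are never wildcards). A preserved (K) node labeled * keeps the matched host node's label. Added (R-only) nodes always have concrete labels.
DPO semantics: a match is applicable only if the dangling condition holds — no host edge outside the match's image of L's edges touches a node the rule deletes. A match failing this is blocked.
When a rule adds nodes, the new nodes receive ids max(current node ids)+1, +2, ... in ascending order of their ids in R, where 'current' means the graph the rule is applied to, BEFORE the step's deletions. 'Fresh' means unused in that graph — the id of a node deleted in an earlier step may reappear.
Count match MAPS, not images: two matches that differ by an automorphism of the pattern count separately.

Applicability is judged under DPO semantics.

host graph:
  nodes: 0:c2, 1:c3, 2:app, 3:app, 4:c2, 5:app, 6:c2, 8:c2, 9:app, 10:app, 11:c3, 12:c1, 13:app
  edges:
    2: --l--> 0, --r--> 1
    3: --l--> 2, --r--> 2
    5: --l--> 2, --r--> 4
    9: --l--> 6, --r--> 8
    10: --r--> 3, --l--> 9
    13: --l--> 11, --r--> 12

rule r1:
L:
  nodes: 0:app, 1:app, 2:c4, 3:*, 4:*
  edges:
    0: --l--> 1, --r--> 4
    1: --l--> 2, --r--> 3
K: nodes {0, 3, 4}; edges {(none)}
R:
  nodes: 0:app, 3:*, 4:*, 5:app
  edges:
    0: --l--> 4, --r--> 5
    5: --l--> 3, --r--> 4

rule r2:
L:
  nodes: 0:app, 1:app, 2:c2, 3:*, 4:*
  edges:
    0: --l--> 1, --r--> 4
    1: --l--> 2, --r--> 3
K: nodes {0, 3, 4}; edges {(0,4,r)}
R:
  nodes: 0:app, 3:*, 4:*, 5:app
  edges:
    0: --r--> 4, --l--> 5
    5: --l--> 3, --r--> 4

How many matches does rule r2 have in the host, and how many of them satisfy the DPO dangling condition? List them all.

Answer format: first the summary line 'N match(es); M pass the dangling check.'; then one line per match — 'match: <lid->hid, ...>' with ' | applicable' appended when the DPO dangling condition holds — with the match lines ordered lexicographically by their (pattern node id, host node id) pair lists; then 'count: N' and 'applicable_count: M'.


2 match(es); 1 pass the dangling check.
match: 0->5, 1->2, 2->0, 3->1, 4->4
match: 0->10, 1->9, 2->6, 3->8, 4->3 | applicable
count: 2
applicable_count: 1
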